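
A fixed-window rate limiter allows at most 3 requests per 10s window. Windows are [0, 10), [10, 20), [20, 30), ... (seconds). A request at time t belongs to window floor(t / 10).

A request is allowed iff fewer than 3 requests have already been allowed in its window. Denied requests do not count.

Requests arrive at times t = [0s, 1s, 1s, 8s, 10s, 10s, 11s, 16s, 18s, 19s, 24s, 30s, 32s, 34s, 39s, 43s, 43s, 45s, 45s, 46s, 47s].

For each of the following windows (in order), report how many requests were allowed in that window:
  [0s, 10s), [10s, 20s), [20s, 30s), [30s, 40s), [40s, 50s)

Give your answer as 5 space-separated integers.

Processing requests:
  req#1 t=0s (window 0): ALLOW
  req#2 t=1s (window 0): ALLOW
  req#3 t=1s (window 0): ALLOW
  req#4 t=8s (window 0): DENY
  req#5 t=10s (window 1): ALLOW
  req#6 t=10s (window 1): ALLOW
  req#7 t=11s (window 1): ALLOW
  req#8 t=16s (window 1): DENY
  req#9 t=18s (window 1): DENY
  req#10 t=19s (window 1): DENY
  req#11 t=24s (window 2): ALLOW
  req#12 t=30s (window 3): ALLOW
  req#13 t=32s (window 3): ALLOW
  req#14 t=34s (window 3): ALLOW
  req#15 t=39s (window 3): DENY
  req#16 t=43s (window 4): ALLOW
  req#17 t=43s (window 4): ALLOW
  req#18 t=45s (window 4): ALLOW
  req#19 t=45s (window 4): DENY
  req#20 t=46s (window 4): DENY
  req#21 t=47s (window 4): DENY

Allowed counts by window: 3 3 1 3 3

Answer: 3 3 1 3 3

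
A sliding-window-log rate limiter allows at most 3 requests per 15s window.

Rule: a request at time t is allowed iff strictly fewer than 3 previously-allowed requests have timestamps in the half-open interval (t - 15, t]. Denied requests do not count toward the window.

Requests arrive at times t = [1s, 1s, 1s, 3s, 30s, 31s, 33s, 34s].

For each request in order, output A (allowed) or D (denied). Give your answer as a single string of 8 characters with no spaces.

Answer: AAADAAAD

Derivation:
Tracking allowed requests in the window:
  req#1 t=1s: ALLOW
  req#2 t=1s: ALLOW
  req#3 t=1s: ALLOW
  req#4 t=3s: DENY
  req#5 t=30s: ALLOW
  req#6 t=31s: ALLOW
  req#7 t=33s: ALLOW
  req#8 t=34s: DENY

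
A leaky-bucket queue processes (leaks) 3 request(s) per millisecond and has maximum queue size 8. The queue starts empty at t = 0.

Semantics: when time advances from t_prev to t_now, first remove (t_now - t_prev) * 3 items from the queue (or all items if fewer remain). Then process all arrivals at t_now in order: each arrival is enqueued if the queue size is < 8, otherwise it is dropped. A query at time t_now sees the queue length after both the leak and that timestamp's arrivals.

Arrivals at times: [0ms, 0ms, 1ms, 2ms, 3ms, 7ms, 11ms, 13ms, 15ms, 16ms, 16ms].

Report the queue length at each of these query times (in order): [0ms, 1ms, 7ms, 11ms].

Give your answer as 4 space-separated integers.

Queue lengths at query times:
  query t=0ms: backlog = 2
  query t=1ms: backlog = 1
  query t=7ms: backlog = 1
  query t=11ms: backlog = 1

Answer: 2 1 1 1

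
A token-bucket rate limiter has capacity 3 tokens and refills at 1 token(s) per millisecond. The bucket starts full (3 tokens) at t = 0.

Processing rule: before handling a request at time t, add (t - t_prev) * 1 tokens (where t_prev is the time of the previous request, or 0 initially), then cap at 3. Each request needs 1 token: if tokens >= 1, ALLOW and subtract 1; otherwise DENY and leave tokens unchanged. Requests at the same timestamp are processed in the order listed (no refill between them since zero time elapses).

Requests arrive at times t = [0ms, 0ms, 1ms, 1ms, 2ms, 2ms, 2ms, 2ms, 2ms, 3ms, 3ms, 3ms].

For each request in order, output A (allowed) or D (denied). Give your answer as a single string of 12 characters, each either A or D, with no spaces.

Answer: AAAAADDDDADD

Derivation:
Simulating step by step:
  req#1 t=0ms: ALLOW
  req#2 t=0ms: ALLOW
  req#3 t=1ms: ALLOW
  req#4 t=1ms: ALLOW
  req#5 t=2ms: ALLOW
  req#6 t=2ms: DENY
  req#7 t=2ms: DENY
  req#8 t=2ms: DENY
  req#9 t=2ms: DENY
  req#10 t=3ms: ALLOW
  req#11 t=3ms: DENY
  req#12 t=3ms: DENY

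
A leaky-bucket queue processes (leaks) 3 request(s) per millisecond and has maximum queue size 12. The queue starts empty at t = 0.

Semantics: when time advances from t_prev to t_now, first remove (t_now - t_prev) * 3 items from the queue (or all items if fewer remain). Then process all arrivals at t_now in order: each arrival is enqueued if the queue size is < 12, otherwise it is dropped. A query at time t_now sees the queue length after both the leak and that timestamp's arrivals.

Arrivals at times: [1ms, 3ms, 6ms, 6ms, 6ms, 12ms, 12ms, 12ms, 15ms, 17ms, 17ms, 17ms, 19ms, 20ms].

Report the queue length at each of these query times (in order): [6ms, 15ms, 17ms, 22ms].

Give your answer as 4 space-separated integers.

Answer: 3 1 3 0

Derivation:
Queue lengths at query times:
  query t=6ms: backlog = 3
  query t=15ms: backlog = 1
  query t=17ms: backlog = 3
  query t=22ms: backlog = 0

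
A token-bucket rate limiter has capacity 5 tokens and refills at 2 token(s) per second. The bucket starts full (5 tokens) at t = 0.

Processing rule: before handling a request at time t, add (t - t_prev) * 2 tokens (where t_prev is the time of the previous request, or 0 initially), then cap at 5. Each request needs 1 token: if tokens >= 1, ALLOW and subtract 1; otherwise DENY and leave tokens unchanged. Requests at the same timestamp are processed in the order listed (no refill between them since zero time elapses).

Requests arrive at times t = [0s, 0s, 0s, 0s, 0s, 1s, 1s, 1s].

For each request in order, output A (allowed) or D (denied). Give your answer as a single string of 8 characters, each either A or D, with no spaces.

Answer: AAAAAAAD

Derivation:
Simulating step by step:
  req#1 t=0s: ALLOW
  req#2 t=0s: ALLOW
  req#3 t=0s: ALLOW
  req#4 t=0s: ALLOW
  req#5 t=0s: ALLOW
  req#6 t=1s: ALLOW
  req#7 t=1s: ALLOW
  req#8 t=1s: DENY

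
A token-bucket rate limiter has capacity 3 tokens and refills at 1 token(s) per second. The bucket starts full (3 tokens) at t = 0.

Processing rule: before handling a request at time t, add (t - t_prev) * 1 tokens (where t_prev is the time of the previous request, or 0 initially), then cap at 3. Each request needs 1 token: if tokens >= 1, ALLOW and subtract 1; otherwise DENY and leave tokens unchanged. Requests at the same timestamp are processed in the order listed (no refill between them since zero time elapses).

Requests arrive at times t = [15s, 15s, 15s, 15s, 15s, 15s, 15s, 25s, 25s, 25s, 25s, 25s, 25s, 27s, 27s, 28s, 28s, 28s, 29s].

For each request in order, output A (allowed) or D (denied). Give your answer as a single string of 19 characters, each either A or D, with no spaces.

Simulating step by step:
  req#1 t=15s: ALLOW
  req#2 t=15s: ALLOW
  req#3 t=15s: ALLOW
  req#4 t=15s: DENY
  req#5 t=15s: DENY
  req#6 t=15s: DENY
  req#7 t=15s: DENY
  req#8 t=25s: ALLOW
  req#9 t=25s: ALLOW
  req#10 t=25s: ALLOW
  req#11 t=25s: DENY
  req#12 t=25s: DENY
  req#13 t=25s: DENY
  req#14 t=27s: ALLOW
  req#15 t=27s: ALLOW
  req#16 t=28s: ALLOW
  req#17 t=28s: DENY
  req#18 t=28s: DENY
  req#19 t=29s: ALLOW

Answer: AAADDDDAAADDDAAADDA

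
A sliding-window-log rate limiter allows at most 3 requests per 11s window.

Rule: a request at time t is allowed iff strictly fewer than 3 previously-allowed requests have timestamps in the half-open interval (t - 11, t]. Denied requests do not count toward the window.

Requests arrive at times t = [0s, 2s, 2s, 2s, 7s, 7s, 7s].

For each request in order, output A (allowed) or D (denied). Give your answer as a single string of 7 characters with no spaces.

Tracking allowed requests in the window:
  req#1 t=0s: ALLOW
  req#2 t=2s: ALLOW
  req#3 t=2s: ALLOW
  req#4 t=2s: DENY
  req#5 t=7s: DENY
  req#6 t=7s: DENY
  req#7 t=7s: DENY

Answer: AAADDDD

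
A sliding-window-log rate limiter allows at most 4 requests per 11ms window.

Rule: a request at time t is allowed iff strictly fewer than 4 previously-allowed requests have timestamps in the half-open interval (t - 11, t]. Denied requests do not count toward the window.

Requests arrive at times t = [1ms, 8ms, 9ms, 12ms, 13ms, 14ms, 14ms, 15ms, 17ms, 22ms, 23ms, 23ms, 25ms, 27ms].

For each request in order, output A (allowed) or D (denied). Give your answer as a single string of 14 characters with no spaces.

Tracking allowed requests in the window:
  req#1 t=1ms: ALLOW
  req#2 t=8ms: ALLOW
  req#3 t=9ms: ALLOW
  req#4 t=12ms: ALLOW
  req#5 t=13ms: ALLOW
  req#6 t=14ms: DENY
  req#7 t=14ms: DENY
  req#8 t=15ms: DENY
  req#9 t=17ms: DENY
  req#10 t=22ms: ALLOW
  req#11 t=23ms: ALLOW
  req#12 t=23ms: ALLOW
  req#13 t=25ms: ALLOW
  req#14 t=27ms: DENY

Answer: AAAAADDDDAAAAD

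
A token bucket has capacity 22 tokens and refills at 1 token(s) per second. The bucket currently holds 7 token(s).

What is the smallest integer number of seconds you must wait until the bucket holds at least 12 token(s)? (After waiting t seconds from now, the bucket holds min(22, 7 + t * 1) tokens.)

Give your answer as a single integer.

Need 7 + t * 1 >= 12, so t >= 5/1.
Smallest integer t = ceil(5/1) = 5.

Answer: 5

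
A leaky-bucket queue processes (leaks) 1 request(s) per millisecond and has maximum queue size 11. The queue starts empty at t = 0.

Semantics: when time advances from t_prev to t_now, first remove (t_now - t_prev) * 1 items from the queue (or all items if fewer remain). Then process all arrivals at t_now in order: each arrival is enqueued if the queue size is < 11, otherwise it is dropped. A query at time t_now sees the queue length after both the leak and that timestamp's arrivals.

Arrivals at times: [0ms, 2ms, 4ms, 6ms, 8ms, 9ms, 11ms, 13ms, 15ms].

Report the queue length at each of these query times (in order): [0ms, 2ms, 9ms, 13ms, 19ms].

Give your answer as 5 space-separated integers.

Queue lengths at query times:
  query t=0ms: backlog = 1
  query t=2ms: backlog = 1
  query t=9ms: backlog = 1
  query t=13ms: backlog = 1
  query t=19ms: backlog = 0

Answer: 1 1 1 1 0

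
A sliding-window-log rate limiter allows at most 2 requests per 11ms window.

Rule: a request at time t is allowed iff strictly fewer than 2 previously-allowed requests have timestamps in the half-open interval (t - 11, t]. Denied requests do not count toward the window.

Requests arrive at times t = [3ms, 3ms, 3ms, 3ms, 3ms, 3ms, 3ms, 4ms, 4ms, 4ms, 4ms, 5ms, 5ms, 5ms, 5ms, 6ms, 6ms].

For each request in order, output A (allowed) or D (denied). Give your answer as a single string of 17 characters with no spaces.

Answer: AADDDDDDDDDDDDDDD

Derivation:
Tracking allowed requests in the window:
  req#1 t=3ms: ALLOW
  req#2 t=3ms: ALLOW
  req#3 t=3ms: DENY
  req#4 t=3ms: DENY
  req#5 t=3ms: DENY
  req#6 t=3ms: DENY
  req#7 t=3ms: DENY
  req#8 t=4ms: DENY
  req#9 t=4ms: DENY
  req#10 t=4ms: DENY
  req#11 t=4ms: DENY
  req#12 t=5ms: DENY
  req#13 t=5ms: DENY
  req#14 t=5ms: DENY
  req#15 t=5ms: DENY
  req#16 t=6ms: DENY
  req#17 t=6ms: DENY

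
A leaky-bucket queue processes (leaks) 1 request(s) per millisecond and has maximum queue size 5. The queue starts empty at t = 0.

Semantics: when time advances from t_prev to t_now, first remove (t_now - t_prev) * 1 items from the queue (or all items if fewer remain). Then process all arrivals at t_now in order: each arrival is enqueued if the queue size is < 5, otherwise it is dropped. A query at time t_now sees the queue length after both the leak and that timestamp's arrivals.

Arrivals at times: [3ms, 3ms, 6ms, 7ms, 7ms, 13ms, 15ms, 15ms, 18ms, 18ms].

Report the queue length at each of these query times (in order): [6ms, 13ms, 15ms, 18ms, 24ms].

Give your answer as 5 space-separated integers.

Answer: 1 1 2 2 0

Derivation:
Queue lengths at query times:
  query t=6ms: backlog = 1
  query t=13ms: backlog = 1
  query t=15ms: backlog = 2
  query t=18ms: backlog = 2
  query t=24ms: backlog = 0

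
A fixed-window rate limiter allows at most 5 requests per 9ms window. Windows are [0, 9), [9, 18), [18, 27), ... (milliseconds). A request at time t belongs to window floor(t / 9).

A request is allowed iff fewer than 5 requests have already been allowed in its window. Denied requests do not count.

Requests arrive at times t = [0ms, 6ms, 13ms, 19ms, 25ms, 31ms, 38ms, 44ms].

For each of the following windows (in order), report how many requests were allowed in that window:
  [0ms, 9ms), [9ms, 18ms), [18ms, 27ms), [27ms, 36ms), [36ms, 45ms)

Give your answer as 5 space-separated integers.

Answer: 2 1 2 1 2

Derivation:
Processing requests:
  req#1 t=0ms (window 0): ALLOW
  req#2 t=6ms (window 0): ALLOW
  req#3 t=13ms (window 1): ALLOW
  req#4 t=19ms (window 2): ALLOW
  req#5 t=25ms (window 2): ALLOW
  req#6 t=31ms (window 3): ALLOW
  req#7 t=38ms (window 4): ALLOW
  req#8 t=44ms (window 4): ALLOW

Allowed counts by window: 2 1 2 1 2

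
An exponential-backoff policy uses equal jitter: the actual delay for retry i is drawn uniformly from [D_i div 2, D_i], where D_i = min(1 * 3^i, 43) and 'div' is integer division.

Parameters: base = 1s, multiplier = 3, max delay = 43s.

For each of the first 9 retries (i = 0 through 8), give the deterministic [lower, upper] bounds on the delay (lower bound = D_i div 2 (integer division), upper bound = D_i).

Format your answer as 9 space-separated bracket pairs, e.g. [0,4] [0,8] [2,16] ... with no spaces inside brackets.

Answer: [0,1] [1,3] [4,9] [13,27] [21,43] [21,43] [21,43] [21,43] [21,43]

Derivation:
Computing bounds per retry:
  i=0: D_i=min(1*3^0,43)=1, bounds=[0,1]
  i=1: D_i=min(1*3^1,43)=3, bounds=[1,3]
  i=2: D_i=min(1*3^2,43)=9, bounds=[4,9]
  i=3: D_i=min(1*3^3,43)=27, bounds=[13,27]
  i=4: D_i=min(1*3^4,43)=43, bounds=[21,43]
  i=5: D_i=min(1*3^5,43)=43, bounds=[21,43]
  i=6: D_i=min(1*3^6,43)=43, bounds=[21,43]
  i=7: D_i=min(1*3^7,43)=43, bounds=[21,43]
  i=8: D_i=min(1*3^8,43)=43, bounds=[21,43]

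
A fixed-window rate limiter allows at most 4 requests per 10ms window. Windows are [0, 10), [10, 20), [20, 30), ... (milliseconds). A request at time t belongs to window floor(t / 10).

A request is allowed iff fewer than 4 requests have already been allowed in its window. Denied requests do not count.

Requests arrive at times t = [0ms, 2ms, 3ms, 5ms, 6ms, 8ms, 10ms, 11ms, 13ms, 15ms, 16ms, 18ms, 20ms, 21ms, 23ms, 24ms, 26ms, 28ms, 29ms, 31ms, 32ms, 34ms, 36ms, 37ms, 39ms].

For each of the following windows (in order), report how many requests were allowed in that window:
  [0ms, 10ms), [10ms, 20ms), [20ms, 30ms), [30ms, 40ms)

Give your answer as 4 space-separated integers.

Answer: 4 4 4 4

Derivation:
Processing requests:
  req#1 t=0ms (window 0): ALLOW
  req#2 t=2ms (window 0): ALLOW
  req#3 t=3ms (window 0): ALLOW
  req#4 t=5ms (window 0): ALLOW
  req#5 t=6ms (window 0): DENY
  req#6 t=8ms (window 0): DENY
  req#7 t=10ms (window 1): ALLOW
  req#8 t=11ms (window 1): ALLOW
  req#9 t=13ms (window 1): ALLOW
  req#10 t=15ms (window 1): ALLOW
  req#11 t=16ms (window 1): DENY
  req#12 t=18ms (window 1): DENY
  req#13 t=20ms (window 2): ALLOW
  req#14 t=21ms (window 2): ALLOW
  req#15 t=23ms (window 2): ALLOW
  req#16 t=24ms (window 2): ALLOW
  req#17 t=26ms (window 2): DENY
  req#18 t=28ms (window 2): DENY
  req#19 t=29ms (window 2): DENY
  req#20 t=31ms (window 3): ALLOW
  req#21 t=32ms (window 3): ALLOW
  req#22 t=34ms (window 3): ALLOW
  req#23 t=36ms (window 3): ALLOW
  req#24 t=37ms (window 3): DENY
  req#25 t=39ms (window 3): DENY

Allowed counts by window: 4 4 4 4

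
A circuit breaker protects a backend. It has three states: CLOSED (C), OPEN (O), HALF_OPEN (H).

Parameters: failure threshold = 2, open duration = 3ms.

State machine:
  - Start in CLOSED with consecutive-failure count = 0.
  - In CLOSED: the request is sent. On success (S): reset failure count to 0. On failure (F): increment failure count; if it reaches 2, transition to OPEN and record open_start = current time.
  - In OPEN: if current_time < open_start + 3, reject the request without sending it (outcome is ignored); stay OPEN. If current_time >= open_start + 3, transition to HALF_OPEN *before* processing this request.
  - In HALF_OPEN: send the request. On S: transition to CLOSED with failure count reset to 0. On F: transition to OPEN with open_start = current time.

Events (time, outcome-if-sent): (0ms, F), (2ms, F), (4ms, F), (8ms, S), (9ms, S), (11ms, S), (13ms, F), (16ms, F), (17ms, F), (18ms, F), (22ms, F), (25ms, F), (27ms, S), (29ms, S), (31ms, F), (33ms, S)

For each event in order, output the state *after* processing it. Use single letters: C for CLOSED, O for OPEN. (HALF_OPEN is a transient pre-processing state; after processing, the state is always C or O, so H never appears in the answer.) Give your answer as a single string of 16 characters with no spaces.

Answer: COOCCCCOOOOOOCCC

Derivation:
State after each event:
  event#1 t=0ms outcome=F: state=CLOSED
  event#2 t=2ms outcome=F: state=OPEN
  event#3 t=4ms outcome=F: state=OPEN
  event#4 t=8ms outcome=S: state=CLOSED
  event#5 t=9ms outcome=S: state=CLOSED
  event#6 t=11ms outcome=S: state=CLOSED
  event#7 t=13ms outcome=F: state=CLOSED
  event#8 t=16ms outcome=F: state=OPEN
  event#9 t=17ms outcome=F: state=OPEN
  event#10 t=18ms outcome=F: state=OPEN
  event#11 t=22ms outcome=F: state=OPEN
  event#12 t=25ms outcome=F: state=OPEN
  event#13 t=27ms outcome=S: state=OPEN
  event#14 t=29ms outcome=S: state=CLOSED
  event#15 t=31ms outcome=F: state=CLOSED
  event#16 t=33ms outcome=S: state=CLOSED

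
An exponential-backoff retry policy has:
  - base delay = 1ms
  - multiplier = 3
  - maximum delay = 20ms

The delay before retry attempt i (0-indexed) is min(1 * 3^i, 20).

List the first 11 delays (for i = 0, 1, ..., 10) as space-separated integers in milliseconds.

Computing each delay:
  i=0: min(1*3^0, 20) = 1
  i=1: min(1*3^1, 20) = 3
  i=2: min(1*3^2, 20) = 9
  i=3: min(1*3^3, 20) = 20
  i=4: min(1*3^4, 20) = 20
  i=5: min(1*3^5, 20) = 20
  i=6: min(1*3^6, 20) = 20
  i=7: min(1*3^7, 20) = 20
  i=8: min(1*3^8, 20) = 20
  i=9: min(1*3^9, 20) = 20
  i=10: min(1*3^10, 20) = 20

Answer: 1 3 9 20 20 20 20 20 20 20 20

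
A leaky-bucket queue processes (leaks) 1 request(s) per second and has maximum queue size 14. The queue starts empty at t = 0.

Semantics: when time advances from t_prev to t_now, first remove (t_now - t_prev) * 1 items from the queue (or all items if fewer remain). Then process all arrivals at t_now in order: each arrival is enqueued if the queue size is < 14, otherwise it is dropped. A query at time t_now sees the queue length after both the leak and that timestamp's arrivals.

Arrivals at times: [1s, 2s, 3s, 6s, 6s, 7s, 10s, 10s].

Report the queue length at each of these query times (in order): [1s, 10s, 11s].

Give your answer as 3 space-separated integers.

Queue lengths at query times:
  query t=1s: backlog = 1
  query t=10s: backlog = 2
  query t=11s: backlog = 1

Answer: 1 2 1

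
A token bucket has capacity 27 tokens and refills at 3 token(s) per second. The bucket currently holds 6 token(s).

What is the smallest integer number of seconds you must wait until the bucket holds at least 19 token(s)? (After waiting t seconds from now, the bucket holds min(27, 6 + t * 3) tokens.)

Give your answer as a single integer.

Need 6 + t * 3 >= 19, so t >= 13/3.
Smallest integer t = ceil(13/3) = 5.

Answer: 5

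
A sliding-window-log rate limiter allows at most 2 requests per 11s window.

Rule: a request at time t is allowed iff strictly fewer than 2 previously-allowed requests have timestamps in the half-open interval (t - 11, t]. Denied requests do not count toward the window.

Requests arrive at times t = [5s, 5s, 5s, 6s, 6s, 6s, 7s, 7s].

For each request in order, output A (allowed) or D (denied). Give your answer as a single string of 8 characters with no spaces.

Answer: AADDDDDD

Derivation:
Tracking allowed requests in the window:
  req#1 t=5s: ALLOW
  req#2 t=5s: ALLOW
  req#3 t=5s: DENY
  req#4 t=6s: DENY
  req#5 t=6s: DENY
  req#6 t=6s: DENY
  req#7 t=7s: DENY
  req#8 t=7s: DENY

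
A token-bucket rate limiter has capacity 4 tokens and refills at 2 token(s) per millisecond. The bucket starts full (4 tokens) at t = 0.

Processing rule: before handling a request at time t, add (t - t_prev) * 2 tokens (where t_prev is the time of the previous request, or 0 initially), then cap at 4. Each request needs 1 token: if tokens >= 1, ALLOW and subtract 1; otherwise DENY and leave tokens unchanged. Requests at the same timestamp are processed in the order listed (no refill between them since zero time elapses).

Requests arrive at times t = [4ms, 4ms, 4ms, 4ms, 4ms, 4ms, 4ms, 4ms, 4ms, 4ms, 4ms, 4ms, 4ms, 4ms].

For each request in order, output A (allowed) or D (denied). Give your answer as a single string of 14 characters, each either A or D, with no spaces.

Simulating step by step:
  req#1 t=4ms: ALLOW
  req#2 t=4ms: ALLOW
  req#3 t=4ms: ALLOW
  req#4 t=4ms: ALLOW
  req#5 t=4ms: DENY
  req#6 t=4ms: DENY
  req#7 t=4ms: DENY
  req#8 t=4ms: DENY
  req#9 t=4ms: DENY
  req#10 t=4ms: DENY
  req#11 t=4ms: DENY
  req#12 t=4ms: DENY
  req#13 t=4ms: DENY
  req#14 t=4ms: DENY

Answer: AAAADDDDDDDDDD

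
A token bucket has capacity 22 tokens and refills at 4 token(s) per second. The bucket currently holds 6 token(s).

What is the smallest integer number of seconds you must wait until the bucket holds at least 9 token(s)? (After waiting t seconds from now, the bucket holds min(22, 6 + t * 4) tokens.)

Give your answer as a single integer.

Answer: 1

Derivation:
Need 6 + t * 4 >= 9, so t >= 3/4.
Smallest integer t = ceil(3/4) = 1.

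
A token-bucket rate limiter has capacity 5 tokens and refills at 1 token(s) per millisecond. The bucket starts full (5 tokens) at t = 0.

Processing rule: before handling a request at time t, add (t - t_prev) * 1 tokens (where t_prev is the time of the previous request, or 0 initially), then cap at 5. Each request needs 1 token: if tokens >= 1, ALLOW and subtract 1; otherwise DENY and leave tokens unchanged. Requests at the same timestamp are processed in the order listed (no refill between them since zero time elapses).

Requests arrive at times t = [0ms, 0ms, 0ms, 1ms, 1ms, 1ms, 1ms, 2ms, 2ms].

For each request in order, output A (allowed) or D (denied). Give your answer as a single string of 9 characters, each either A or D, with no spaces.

Simulating step by step:
  req#1 t=0ms: ALLOW
  req#2 t=0ms: ALLOW
  req#3 t=0ms: ALLOW
  req#4 t=1ms: ALLOW
  req#5 t=1ms: ALLOW
  req#6 t=1ms: ALLOW
  req#7 t=1ms: DENY
  req#8 t=2ms: ALLOW
  req#9 t=2ms: DENY

Answer: AAAAAADAD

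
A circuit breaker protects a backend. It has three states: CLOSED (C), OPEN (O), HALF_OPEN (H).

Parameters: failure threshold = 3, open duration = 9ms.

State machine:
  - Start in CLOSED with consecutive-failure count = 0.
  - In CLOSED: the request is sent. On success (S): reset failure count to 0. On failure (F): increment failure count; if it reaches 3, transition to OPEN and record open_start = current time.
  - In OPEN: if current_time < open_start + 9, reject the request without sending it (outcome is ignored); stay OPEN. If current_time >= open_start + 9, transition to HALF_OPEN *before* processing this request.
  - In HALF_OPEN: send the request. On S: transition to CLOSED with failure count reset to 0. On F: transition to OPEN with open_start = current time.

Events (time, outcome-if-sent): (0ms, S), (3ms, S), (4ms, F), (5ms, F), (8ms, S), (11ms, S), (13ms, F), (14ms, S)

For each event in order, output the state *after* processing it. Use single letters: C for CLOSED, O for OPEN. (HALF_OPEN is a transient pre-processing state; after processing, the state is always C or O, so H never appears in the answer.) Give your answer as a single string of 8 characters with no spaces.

State after each event:
  event#1 t=0ms outcome=S: state=CLOSED
  event#2 t=3ms outcome=S: state=CLOSED
  event#3 t=4ms outcome=F: state=CLOSED
  event#4 t=5ms outcome=F: state=CLOSED
  event#5 t=8ms outcome=S: state=CLOSED
  event#6 t=11ms outcome=S: state=CLOSED
  event#7 t=13ms outcome=F: state=CLOSED
  event#8 t=14ms outcome=S: state=CLOSED

Answer: CCCCCCCC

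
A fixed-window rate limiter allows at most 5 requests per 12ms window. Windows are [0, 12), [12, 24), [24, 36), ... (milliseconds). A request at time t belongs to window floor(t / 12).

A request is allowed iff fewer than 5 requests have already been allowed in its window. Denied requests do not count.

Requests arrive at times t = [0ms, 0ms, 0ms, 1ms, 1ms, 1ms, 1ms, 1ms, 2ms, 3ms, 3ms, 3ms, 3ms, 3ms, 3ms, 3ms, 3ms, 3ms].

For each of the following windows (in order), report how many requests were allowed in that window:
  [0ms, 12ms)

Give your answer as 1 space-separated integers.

Answer: 5

Derivation:
Processing requests:
  req#1 t=0ms (window 0): ALLOW
  req#2 t=0ms (window 0): ALLOW
  req#3 t=0ms (window 0): ALLOW
  req#4 t=1ms (window 0): ALLOW
  req#5 t=1ms (window 0): ALLOW
  req#6 t=1ms (window 0): DENY
  req#7 t=1ms (window 0): DENY
  req#8 t=1ms (window 0): DENY
  req#9 t=2ms (window 0): DENY
  req#10 t=3ms (window 0): DENY
  req#11 t=3ms (window 0): DENY
  req#12 t=3ms (window 0): DENY
  req#13 t=3ms (window 0): DENY
  req#14 t=3ms (window 0): DENY
  req#15 t=3ms (window 0): DENY
  req#16 t=3ms (window 0): DENY
  req#17 t=3ms (window 0): DENY
  req#18 t=3ms (window 0): DENY

Allowed counts by window: 5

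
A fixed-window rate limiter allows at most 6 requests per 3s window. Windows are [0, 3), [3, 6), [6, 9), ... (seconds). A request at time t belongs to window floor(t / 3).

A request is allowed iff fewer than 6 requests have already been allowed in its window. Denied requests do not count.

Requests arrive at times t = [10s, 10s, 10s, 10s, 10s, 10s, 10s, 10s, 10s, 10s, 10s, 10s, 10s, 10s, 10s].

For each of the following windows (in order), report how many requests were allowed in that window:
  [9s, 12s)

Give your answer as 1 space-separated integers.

Answer: 6

Derivation:
Processing requests:
  req#1 t=10s (window 3): ALLOW
  req#2 t=10s (window 3): ALLOW
  req#3 t=10s (window 3): ALLOW
  req#4 t=10s (window 3): ALLOW
  req#5 t=10s (window 3): ALLOW
  req#6 t=10s (window 3): ALLOW
  req#7 t=10s (window 3): DENY
  req#8 t=10s (window 3): DENY
  req#9 t=10s (window 3): DENY
  req#10 t=10s (window 3): DENY
  req#11 t=10s (window 3): DENY
  req#12 t=10s (window 3): DENY
  req#13 t=10s (window 3): DENY
  req#14 t=10s (window 3): DENY
  req#15 t=10s (window 3): DENY

Allowed counts by window: 6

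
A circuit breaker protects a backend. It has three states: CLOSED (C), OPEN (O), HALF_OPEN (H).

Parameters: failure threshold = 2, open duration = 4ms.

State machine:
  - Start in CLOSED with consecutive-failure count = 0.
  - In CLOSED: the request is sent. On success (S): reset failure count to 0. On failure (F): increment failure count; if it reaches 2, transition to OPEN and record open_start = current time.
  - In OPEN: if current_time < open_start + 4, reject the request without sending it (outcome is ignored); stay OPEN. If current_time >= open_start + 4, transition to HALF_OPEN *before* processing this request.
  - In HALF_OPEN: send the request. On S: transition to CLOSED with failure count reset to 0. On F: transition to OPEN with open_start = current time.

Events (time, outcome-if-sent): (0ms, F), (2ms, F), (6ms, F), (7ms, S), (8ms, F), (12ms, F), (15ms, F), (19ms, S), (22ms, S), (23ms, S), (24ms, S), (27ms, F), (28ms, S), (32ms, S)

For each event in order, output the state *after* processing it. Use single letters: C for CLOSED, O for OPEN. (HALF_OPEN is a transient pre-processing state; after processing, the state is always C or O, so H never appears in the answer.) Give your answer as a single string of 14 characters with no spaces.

State after each event:
  event#1 t=0ms outcome=F: state=CLOSED
  event#2 t=2ms outcome=F: state=OPEN
  event#3 t=6ms outcome=F: state=OPEN
  event#4 t=7ms outcome=S: state=OPEN
  event#5 t=8ms outcome=F: state=OPEN
  event#6 t=12ms outcome=F: state=OPEN
  event#7 t=15ms outcome=F: state=OPEN
  event#8 t=19ms outcome=S: state=CLOSED
  event#9 t=22ms outcome=S: state=CLOSED
  event#10 t=23ms outcome=S: state=CLOSED
  event#11 t=24ms outcome=S: state=CLOSED
  event#12 t=27ms outcome=F: state=CLOSED
  event#13 t=28ms outcome=S: state=CLOSED
  event#14 t=32ms outcome=S: state=CLOSED

Answer: COOOOOOCCCCCCC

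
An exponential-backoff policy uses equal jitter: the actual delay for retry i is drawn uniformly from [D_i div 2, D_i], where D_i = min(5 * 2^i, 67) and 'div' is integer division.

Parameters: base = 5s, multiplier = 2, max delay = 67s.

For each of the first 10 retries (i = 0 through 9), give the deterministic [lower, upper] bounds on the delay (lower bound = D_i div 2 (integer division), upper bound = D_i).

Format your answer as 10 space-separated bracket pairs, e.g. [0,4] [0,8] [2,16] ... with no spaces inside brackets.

Computing bounds per retry:
  i=0: D_i=min(5*2^0,67)=5, bounds=[2,5]
  i=1: D_i=min(5*2^1,67)=10, bounds=[5,10]
  i=2: D_i=min(5*2^2,67)=20, bounds=[10,20]
  i=3: D_i=min(5*2^3,67)=40, bounds=[20,40]
  i=4: D_i=min(5*2^4,67)=67, bounds=[33,67]
  i=5: D_i=min(5*2^5,67)=67, bounds=[33,67]
  i=6: D_i=min(5*2^6,67)=67, bounds=[33,67]
  i=7: D_i=min(5*2^7,67)=67, bounds=[33,67]
  i=8: D_i=min(5*2^8,67)=67, bounds=[33,67]
  i=9: D_i=min(5*2^9,67)=67, bounds=[33,67]

Answer: [2,5] [5,10] [10,20] [20,40] [33,67] [33,67] [33,67] [33,67] [33,67] [33,67]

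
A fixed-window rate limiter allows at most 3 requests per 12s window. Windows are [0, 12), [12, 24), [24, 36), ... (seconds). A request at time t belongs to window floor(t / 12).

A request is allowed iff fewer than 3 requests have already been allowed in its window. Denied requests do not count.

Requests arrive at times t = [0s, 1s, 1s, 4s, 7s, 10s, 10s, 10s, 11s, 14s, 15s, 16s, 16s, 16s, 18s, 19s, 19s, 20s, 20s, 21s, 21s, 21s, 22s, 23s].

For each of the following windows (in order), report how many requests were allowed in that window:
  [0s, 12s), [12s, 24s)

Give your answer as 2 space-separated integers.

Processing requests:
  req#1 t=0s (window 0): ALLOW
  req#2 t=1s (window 0): ALLOW
  req#3 t=1s (window 0): ALLOW
  req#4 t=4s (window 0): DENY
  req#5 t=7s (window 0): DENY
  req#6 t=10s (window 0): DENY
  req#7 t=10s (window 0): DENY
  req#8 t=10s (window 0): DENY
  req#9 t=11s (window 0): DENY
  req#10 t=14s (window 1): ALLOW
  req#11 t=15s (window 1): ALLOW
  req#12 t=16s (window 1): ALLOW
  req#13 t=16s (window 1): DENY
  req#14 t=16s (window 1): DENY
  req#15 t=18s (window 1): DENY
  req#16 t=19s (window 1): DENY
  req#17 t=19s (window 1): DENY
  req#18 t=20s (window 1): DENY
  req#19 t=20s (window 1): DENY
  req#20 t=21s (window 1): DENY
  req#21 t=21s (window 1): DENY
  req#22 t=21s (window 1): DENY
  req#23 t=22s (window 1): DENY
  req#24 t=23s (window 1): DENY

Allowed counts by window: 3 3

Answer: 3 3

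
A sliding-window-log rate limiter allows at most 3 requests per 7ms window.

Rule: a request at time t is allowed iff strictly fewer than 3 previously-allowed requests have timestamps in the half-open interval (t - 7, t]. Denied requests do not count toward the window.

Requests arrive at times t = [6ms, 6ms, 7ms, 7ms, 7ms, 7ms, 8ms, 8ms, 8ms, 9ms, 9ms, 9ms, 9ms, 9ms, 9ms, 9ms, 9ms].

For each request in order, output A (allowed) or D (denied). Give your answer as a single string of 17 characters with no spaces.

Answer: AAADDDDDDDDDDDDDD

Derivation:
Tracking allowed requests in the window:
  req#1 t=6ms: ALLOW
  req#2 t=6ms: ALLOW
  req#3 t=7ms: ALLOW
  req#4 t=7ms: DENY
  req#5 t=7ms: DENY
  req#6 t=7ms: DENY
  req#7 t=8ms: DENY
  req#8 t=8ms: DENY
  req#9 t=8ms: DENY
  req#10 t=9ms: DENY
  req#11 t=9ms: DENY
  req#12 t=9ms: DENY
  req#13 t=9ms: DENY
  req#14 t=9ms: DENY
  req#15 t=9ms: DENY
  req#16 t=9ms: DENY
  req#17 t=9ms: DENY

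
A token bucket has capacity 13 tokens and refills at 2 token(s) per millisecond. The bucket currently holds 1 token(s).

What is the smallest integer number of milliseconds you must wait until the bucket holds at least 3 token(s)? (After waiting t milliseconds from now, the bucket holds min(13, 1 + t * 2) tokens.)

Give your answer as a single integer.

Answer: 1

Derivation:
Need 1 + t * 2 >= 3, so t >= 2/2.
Smallest integer t = ceil(2/2) = 1.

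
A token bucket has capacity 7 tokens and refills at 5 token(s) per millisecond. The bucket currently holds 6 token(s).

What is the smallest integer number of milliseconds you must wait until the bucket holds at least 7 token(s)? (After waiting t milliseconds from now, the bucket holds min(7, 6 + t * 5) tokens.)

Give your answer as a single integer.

Need 6 + t * 5 >= 7, so t >= 1/5.
Smallest integer t = ceil(1/5) = 1.

Answer: 1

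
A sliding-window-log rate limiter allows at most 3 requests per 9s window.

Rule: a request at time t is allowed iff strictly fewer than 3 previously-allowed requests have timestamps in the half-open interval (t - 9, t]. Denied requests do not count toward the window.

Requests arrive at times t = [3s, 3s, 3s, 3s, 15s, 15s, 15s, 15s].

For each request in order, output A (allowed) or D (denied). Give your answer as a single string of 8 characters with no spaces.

Tracking allowed requests in the window:
  req#1 t=3s: ALLOW
  req#2 t=3s: ALLOW
  req#3 t=3s: ALLOW
  req#4 t=3s: DENY
  req#5 t=15s: ALLOW
  req#6 t=15s: ALLOW
  req#7 t=15s: ALLOW
  req#8 t=15s: DENY

Answer: AAADAAAD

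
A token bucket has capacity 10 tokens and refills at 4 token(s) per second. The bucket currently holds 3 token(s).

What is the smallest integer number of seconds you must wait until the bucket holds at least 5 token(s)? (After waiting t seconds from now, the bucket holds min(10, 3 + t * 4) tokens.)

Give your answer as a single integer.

Answer: 1

Derivation:
Need 3 + t * 4 >= 5, so t >= 2/4.
Smallest integer t = ceil(2/4) = 1.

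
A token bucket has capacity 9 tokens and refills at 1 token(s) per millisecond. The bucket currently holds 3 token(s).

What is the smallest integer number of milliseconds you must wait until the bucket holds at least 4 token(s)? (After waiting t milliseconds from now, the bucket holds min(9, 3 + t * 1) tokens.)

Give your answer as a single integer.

Need 3 + t * 1 >= 4, so t >= 1/1.
Smallest integer t = ceil(1/1) = 1.

Answer: 1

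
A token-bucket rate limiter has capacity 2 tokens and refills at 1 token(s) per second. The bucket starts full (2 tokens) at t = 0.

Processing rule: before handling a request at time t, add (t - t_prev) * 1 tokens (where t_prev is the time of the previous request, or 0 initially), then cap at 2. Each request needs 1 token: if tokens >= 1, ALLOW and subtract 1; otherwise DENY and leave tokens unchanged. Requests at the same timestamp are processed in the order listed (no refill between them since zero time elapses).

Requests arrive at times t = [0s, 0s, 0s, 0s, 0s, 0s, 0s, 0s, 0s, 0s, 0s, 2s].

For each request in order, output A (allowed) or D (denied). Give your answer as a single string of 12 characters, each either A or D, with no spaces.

Simulating step by step:
  req#1 t=0s: ALLOW
  req#2 t=0s: ALLOW
  req#3 t=0s: DENY
  req#4 t=0s: DENY
  req#5 t=0s: DENY
  req#6 t=0s: DENY
  req#7 t=0s: DENY
  req#8 t=0s: DENY
  req#9 t=0s: DENY
  req#10 t=0s: DENY
  req#11 t=0s: DENY
  req#12 t=2s: ALLOW

Answer: AADDDDDDDDDA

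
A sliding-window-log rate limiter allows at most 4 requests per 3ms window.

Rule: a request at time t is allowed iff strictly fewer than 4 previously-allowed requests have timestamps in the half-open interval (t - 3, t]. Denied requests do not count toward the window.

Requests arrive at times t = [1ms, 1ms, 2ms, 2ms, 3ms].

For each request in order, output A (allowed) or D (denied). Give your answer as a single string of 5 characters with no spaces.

Tracking allowed requests in the window:
  req#1 t=1ms: ALLOW
  req#2 t=1ms: ALLOW
  req#3 t=2ms: ALLOW
  req#4 t=2ms: ALLOW
  req#5 t=3ms: DENY

Answer: AAAAD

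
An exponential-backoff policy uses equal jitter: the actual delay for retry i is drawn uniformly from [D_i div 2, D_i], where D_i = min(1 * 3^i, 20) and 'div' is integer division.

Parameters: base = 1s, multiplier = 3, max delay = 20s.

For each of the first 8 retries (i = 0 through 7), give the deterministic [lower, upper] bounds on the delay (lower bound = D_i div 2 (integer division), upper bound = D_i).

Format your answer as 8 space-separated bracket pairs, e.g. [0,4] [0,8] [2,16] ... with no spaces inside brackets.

Answer: [0,1] [1,3] [4,9] [10,20] [10,20] [10,20] [10,20] [10,20]

Derivation:
Computing bounds per retry:
  i=0: D_i=min(1*3^0,20)=1, bounds=[0,1]
  i=1: D_i=min(1*3^1,20)=3, bounds=[1,3]
  i=2: D_i=min(1*3^2,20)=9, bounds=[4,9]
  i=3: D_i=min(1*3^3,20)=20, bounds=[10,20]
  i=4: D_i=min(1*3^4,20)=20, bounds=[10,20]
  i=5: D_i=min(1*3^5,20)=20, bounds=[10,20]
  i=6: D_i=min(1*3^6,20)=20, bounds=[10,20]
  i=7: D_i=min(1*3^7,20)=20, bounds=[10,20]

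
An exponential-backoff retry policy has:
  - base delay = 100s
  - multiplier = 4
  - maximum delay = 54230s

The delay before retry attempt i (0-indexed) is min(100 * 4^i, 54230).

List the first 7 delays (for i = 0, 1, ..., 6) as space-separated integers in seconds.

Computing each delay:
  i=0: min(100*4^0, 54230) = 100
  i=1: min(100*4^1, 54230) = 400
  i=2: min(100*4^2, 54230) = 1600
  i=3: min(100*4^3, 54230) = 6400
  i=4: min(100*4^4, 54230) = 25600
  i=5: min(100*4^5, 54230) = 54230
  i=6: min(100*4^6, 54230) = 54230

Answer: 100 400 1600 6400 25600 54230 54230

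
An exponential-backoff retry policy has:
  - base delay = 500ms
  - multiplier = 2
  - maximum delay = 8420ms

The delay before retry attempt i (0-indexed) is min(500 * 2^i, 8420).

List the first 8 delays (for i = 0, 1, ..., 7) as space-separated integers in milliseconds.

Answer: 500 1000 2000 4000 8000 8420 8420 8420

Derivation:
Computing each delay:
  i=0: min(500*2^0, 8420) = 500
  i=1: min(500*2^1, 8420) = 1000
  i=2: min(500*2^2, 8420) = 2000
  i=3: min(500*2^3, 8420) = 4000
  i=4: min(500*2^4, 8420) = 8000
  i=5: min(500*2^5, 8420) = 8420
  i=6: min(500*2^6, 8420) = 8420
  i=7: min(500*2^7, 8420) = 8420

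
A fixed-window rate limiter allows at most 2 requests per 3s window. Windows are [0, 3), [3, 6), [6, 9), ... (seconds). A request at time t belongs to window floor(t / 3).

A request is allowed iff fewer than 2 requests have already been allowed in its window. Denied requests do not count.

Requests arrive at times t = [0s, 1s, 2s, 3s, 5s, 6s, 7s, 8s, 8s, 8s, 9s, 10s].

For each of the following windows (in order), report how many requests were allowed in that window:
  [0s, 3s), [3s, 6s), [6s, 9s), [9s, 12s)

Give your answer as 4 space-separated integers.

Answer: 2 2 2 2

Derivation:
Processing requests:
  req#1 t=0s (window 0): ALLOW
  req#2 t=1s (window 0): ALLOW
  req#3 t=2s (window 0): DENY
  req#4 t=3s (window 1): ALLOW
  req#5 t=5s (window 1): ALLOW
  req#6 t=6s (window 2): ALLOW
  req#7 t=7s (window 2): ALLOW
  req#8 t=8s (window 2): DENY
  req#9 t=8s (window 2): DENY
  req#10 t=8s (window 2): DENY
  req#11 t=9s (window 3): ALLOW
  req#12 t=10s (window 3): ALLOW

Allowed counts by window: 2 2 2 2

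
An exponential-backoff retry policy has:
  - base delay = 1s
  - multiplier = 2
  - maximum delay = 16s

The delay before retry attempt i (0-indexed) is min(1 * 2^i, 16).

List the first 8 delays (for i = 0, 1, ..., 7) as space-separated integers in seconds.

Answer: 1 2 4 8 16 16 16 16

Derivation:
Computing each delay:
  i=0: min(1*2^0, 16) = 1
  i=1: min(1*2^1, 16) = 2
  i=2: min(1*2^2, 16) = 4
  i=3: min(1*2^3, 16) = 8
  i=4: min(1*2^4, 16) = 16
  i=5: min(1*2^5, 16) = 16
  i=6: min(1*2^6, 16) = 16
  i=7: min(1*2^7, 16) = 16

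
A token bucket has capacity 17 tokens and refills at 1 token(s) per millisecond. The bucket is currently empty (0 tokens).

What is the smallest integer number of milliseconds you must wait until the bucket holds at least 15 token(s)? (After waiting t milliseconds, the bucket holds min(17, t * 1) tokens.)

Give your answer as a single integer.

Need t * 1 >= 15, so t >= 15/1.
Smallest integer t = ceil(15/1) = 15.

Answer: 15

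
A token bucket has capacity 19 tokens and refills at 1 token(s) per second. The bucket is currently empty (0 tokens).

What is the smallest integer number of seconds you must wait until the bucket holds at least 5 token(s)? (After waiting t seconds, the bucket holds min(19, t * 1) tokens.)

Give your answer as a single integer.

Need t * 1 >= 5, so t >= 5/1.
Smallest integer t = ceil(5/1) = 5.

Answer: 5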